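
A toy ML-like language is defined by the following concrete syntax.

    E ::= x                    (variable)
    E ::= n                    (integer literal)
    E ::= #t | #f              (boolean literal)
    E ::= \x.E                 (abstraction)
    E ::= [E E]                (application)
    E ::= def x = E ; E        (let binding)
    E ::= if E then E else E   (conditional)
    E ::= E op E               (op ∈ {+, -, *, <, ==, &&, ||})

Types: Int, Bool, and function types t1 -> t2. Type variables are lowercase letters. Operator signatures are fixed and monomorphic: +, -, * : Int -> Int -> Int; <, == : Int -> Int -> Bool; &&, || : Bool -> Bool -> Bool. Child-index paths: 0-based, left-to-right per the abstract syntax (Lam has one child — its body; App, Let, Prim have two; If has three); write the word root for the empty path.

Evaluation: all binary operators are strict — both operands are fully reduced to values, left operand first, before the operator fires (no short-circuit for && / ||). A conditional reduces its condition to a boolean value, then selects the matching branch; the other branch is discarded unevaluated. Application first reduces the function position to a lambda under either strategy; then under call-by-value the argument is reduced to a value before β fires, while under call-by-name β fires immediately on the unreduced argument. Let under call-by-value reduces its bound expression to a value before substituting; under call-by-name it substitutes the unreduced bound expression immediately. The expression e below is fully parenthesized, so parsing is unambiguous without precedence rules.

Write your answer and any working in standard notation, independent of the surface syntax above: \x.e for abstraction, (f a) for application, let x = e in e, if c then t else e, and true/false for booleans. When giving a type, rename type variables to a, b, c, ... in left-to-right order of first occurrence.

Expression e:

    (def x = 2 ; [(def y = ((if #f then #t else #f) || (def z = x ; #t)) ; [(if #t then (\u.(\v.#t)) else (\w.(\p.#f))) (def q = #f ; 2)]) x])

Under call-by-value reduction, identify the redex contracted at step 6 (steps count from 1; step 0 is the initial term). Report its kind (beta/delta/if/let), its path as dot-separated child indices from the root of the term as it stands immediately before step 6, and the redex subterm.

Trace:
step 0: (let x = 2 in ((let y = ((if false then true else false) || (let z = x in true)) in ((if true then (\u.(\v.true)) else (\w.(\p.false))) (let q = false in 2))) x))
step 1: [let@root] ((let y = ((if false then true else false) || (let z = 2 in true)) in ((if true then (\u.(\v.true)) else (\w.(\p.false))) (let q = false in 2))) 2)
step 2: [if@0.0.0] ((let y = (false || (let z = 2 in true)) in ((if true then (\u.(\v.true)) else (\w.(\p.false))) (let q = false in 2))) 2)
step 3: [let@0.0.1] ((let y = (false || true) in ((if true then (\u.(\v.true)) else (\w.(\p.false))) (let q = false in 2))) 2)
step 4: [delta@0.0] ((let y = true in ((if true then (\u.(\v.true)) else (\w.(\p.false))) (let q = false in 2))) 2)
step 5: [let@0] (((if true then (\u.(\v.true)) else (\w.(\p.false))) (let q = false in 2)) 2)
step 6: [if@0.0] (((\u.(\v.true)) (let q = false in 2)) 2)

Answer: if at 0.0 : (if true then (\u.(\v.true)) else (\w.(\p.false)))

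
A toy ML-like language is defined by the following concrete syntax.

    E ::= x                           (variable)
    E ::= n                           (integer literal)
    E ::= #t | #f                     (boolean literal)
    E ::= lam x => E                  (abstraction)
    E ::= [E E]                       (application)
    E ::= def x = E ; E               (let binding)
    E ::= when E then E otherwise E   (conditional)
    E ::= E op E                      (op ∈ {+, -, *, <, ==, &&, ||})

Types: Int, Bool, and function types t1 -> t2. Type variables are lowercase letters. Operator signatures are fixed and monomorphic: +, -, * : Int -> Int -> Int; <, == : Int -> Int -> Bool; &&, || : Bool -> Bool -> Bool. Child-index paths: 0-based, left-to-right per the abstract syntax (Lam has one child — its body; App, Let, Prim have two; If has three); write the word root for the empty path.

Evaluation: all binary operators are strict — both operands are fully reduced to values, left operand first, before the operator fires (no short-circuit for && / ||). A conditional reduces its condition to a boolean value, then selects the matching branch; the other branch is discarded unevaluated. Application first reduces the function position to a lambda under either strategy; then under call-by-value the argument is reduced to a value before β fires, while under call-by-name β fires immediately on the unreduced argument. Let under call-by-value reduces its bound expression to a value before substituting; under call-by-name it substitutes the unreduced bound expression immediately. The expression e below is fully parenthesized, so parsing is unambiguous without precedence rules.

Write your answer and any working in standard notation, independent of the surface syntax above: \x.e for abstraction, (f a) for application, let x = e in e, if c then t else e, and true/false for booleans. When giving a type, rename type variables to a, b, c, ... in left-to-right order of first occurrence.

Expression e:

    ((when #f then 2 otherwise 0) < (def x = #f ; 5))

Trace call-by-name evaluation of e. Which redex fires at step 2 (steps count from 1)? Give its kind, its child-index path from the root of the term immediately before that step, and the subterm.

Answer: let at 1 : (let x = false in 5)

Trace:
step 0: ((if false then 2 else 0) < (let x = false in 5))
step 1: [if@0] (0 < (let x = false in 5))
step 2: [let@1] (0 < 5)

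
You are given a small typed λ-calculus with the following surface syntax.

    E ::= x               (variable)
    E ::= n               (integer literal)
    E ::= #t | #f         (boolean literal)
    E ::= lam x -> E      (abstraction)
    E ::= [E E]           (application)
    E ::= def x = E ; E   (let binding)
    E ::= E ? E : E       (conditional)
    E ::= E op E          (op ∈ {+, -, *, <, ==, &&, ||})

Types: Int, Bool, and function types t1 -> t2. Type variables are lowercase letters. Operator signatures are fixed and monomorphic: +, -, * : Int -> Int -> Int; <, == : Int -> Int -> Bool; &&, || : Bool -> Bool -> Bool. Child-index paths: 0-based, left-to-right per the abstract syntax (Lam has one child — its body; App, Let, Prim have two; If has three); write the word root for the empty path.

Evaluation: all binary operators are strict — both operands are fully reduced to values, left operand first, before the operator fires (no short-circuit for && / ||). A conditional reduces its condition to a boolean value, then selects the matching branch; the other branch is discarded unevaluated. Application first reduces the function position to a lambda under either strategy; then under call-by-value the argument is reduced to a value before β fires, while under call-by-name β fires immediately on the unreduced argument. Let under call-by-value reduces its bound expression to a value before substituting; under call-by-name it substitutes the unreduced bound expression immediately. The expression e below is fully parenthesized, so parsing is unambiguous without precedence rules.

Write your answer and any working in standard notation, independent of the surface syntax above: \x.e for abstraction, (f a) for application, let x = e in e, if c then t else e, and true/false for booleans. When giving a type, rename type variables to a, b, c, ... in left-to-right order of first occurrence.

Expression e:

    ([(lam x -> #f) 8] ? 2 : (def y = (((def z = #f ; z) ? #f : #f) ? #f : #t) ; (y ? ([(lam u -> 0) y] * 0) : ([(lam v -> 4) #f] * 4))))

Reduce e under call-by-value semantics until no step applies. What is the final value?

Answer: 0

Working:
step 0: (if ((\x.false) 8) then 2 else (let y = (if (if (let z = false in z) then false else false) then false else true) in (if y then (((\u.0) y) * 0) else (((\v.4) false) * 4))))
step 1: [beta@0] (if false then 2 else (let y = (if (if (let z = false in z) then false else false) then false else true) in (if y then (((\u.0) y) * 0) else (((\v.4) false) * 4))))
step 2: [if@root] (let y = (if (if (let z = false in z) then false else false) then false else true) in (if y then (((\u.0) y) * 0) else (((\v.4) false) * 4)))
step 3: [let@0.0.0] (let y = (if (if false then false else false) then false else true) in (if y then (((\u.0) y) * 0) else (((\v.4) false) * 4)))
step 4: [if@0.0] (let y = (if false then false else true) in (if y then (((\u.0) y) * 0) else (((\v.4) false) * 4)))
step 5: [if@0] (let y = true in (if y then (((\u.0) y) * 0) else (((\v.4) false) * 4)))
step 6: [let@root] (if true then (((\u.0) true) * 0) else (((\v.4) false) * 4))
step 7: [if@root] (((\u.0) true) * 0)
step 8: [beta@0] (0 * 0)
step 9: [delta@root] 0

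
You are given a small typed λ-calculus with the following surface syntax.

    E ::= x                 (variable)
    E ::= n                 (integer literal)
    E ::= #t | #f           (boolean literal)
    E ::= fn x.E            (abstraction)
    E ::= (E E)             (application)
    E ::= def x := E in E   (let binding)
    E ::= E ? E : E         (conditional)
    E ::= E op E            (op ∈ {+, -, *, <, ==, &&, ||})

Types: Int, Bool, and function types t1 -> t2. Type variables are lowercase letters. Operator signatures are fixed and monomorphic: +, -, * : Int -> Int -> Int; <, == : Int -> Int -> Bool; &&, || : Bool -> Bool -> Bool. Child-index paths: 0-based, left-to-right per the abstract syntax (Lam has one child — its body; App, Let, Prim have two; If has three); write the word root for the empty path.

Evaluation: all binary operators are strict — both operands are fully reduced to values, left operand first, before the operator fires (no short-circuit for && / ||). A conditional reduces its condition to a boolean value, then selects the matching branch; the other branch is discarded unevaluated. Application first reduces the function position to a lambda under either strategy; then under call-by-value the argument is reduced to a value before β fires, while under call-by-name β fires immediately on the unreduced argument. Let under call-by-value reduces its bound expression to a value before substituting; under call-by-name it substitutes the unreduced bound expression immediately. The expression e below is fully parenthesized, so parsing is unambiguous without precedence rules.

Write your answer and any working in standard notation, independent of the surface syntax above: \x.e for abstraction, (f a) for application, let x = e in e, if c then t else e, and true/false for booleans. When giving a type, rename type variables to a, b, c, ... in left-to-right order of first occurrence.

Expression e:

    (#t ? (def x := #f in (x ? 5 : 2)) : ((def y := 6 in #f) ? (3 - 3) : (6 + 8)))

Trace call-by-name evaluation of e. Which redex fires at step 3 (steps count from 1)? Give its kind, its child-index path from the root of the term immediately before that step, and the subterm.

Working:
step 0: (if true then (let x = false in (if x then 5 else 2)) else (if (let y = 6 in false) then (3 - 3) else (6 + 8)))
step 1: [if@root] (let x = false in (if x then 5 else 2))
step 2: [let@root] (if false then 5 else 2)
step 3: [if@root] 2

Answer: if at root : (if false then 5 else 2)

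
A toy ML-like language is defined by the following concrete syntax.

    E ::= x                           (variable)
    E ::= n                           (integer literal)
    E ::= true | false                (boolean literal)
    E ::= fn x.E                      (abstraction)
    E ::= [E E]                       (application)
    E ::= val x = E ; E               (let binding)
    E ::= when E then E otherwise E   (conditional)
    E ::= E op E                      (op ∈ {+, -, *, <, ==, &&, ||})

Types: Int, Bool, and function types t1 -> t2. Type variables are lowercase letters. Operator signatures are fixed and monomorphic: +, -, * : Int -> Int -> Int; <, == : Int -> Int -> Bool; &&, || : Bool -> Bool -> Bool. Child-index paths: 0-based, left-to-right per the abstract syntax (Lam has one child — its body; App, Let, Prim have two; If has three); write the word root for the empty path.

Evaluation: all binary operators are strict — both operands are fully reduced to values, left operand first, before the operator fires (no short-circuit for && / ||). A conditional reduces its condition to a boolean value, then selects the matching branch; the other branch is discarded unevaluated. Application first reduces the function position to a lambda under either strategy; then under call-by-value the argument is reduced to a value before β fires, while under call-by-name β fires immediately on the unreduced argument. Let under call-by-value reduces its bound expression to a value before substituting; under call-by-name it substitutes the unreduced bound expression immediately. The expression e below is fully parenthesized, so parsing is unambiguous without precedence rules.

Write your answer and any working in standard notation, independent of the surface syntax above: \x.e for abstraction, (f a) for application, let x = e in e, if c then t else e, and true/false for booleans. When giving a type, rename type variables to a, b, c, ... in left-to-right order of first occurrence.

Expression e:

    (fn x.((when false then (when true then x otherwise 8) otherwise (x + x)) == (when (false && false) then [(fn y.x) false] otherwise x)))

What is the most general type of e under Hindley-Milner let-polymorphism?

Answer: Int -> Bool

Derivation:
  unify Bool ~ Bool
  unify Bool ~ Bool
x : a
  unify a ~ Int
x : Int
  unify Int ~ Int
x : Int
  unify Int ~ Int
  unify Int ~ Int
  unify Int ~ Int
  unify Bool ~ Bool
  unify Bool ~ Bool
  unify Bool ~ Bool
x : Int
\y._ : b -> Int
  unify b -> Int ~ Bool -> c
  unify b ~ Bool
  unify Int ~ c
_ _ : Int
x : Int
  unify Int ~ Int
  unify Int ~ Int
\x._ : Int -> Bool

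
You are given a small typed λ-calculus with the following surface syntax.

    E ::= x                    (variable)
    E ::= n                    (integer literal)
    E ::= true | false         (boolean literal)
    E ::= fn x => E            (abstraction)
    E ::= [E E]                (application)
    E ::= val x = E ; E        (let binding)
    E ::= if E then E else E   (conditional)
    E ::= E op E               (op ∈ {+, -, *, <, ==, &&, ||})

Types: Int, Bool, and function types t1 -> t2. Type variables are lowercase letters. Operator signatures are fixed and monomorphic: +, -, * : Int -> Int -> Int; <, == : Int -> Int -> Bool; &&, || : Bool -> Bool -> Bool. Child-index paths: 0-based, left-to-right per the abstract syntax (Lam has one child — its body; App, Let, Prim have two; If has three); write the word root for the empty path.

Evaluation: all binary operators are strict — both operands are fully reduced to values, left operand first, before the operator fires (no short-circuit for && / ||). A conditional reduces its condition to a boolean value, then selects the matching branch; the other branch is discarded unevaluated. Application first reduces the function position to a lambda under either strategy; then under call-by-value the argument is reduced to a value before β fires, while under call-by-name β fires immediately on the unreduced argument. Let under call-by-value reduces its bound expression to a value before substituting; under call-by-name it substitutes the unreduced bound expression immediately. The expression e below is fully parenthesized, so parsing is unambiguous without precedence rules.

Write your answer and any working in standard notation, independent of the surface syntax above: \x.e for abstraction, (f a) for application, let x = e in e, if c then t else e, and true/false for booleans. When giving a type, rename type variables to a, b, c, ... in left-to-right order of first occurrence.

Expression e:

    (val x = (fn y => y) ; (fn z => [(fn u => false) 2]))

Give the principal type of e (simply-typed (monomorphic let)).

Answer: a -> Bool

Trace:
y : a
\y._ : a -> a
let x : a -> a
\u._ : c -> Bool
  unify c -> Bool ~ Int -> d
  unify c ~ Int
  unify Bool ~ d
_ _ : Bool
\z._ : b -> Bool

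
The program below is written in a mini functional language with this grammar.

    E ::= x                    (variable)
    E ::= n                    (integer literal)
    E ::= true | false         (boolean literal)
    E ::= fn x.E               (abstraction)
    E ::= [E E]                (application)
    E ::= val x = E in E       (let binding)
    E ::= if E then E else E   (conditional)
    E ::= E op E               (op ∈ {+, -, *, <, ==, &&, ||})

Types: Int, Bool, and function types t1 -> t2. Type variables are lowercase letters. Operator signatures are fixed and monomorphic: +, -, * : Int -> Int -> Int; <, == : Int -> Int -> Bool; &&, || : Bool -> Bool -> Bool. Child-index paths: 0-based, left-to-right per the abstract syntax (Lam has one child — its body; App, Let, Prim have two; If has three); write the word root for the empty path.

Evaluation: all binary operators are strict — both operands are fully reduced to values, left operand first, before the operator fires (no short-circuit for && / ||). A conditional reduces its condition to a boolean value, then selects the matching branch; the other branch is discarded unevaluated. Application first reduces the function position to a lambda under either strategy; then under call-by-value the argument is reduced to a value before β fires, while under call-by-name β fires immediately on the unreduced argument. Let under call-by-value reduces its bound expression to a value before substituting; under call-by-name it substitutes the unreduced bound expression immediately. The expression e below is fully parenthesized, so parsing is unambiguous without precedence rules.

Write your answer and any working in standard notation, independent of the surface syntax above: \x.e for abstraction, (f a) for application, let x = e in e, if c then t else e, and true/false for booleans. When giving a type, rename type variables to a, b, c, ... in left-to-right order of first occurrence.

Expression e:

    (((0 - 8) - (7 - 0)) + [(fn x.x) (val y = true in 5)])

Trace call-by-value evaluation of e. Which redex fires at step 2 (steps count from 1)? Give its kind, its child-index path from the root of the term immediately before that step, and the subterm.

Working:
step 0: (((0 - 8) - (7 - 0)) + ((\x.x) (let y = true in 5)))
step 1: [delta@0.0] ((-8 - (7 - 0)) + ((\x.x) (let y = true in 5)))
step 2: [delta@0.1] ((-8 - 7) + ((\x.x) (let y = true in 5)))

Answer: delta at 0.1 : (7 - 0)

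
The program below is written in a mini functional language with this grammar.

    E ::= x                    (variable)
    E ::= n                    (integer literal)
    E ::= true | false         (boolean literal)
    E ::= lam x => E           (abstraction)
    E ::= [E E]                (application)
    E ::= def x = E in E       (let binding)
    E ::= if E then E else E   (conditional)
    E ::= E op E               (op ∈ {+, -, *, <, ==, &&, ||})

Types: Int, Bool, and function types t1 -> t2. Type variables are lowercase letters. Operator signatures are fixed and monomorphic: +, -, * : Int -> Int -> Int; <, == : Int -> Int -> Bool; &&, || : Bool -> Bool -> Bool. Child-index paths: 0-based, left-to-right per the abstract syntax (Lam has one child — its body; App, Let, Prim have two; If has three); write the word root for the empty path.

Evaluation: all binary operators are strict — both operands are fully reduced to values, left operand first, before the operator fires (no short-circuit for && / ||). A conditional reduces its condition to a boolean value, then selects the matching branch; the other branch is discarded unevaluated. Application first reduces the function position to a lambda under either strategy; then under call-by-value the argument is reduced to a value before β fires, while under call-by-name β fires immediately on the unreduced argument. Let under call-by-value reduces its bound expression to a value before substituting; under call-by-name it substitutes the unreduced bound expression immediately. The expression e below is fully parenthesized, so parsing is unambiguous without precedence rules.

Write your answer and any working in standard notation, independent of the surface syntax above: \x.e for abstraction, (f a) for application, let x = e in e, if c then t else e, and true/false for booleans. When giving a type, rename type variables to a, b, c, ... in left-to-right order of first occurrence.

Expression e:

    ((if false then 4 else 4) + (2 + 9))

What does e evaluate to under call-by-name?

Derivation:
step 0: ((if false then 4 else 4) + (2 + 9))
step 1: [if@0] (4 + (2 + 9))
step 2: [delta@1] (4 + 11)
step 3: [delta@root] 15

Answer: 15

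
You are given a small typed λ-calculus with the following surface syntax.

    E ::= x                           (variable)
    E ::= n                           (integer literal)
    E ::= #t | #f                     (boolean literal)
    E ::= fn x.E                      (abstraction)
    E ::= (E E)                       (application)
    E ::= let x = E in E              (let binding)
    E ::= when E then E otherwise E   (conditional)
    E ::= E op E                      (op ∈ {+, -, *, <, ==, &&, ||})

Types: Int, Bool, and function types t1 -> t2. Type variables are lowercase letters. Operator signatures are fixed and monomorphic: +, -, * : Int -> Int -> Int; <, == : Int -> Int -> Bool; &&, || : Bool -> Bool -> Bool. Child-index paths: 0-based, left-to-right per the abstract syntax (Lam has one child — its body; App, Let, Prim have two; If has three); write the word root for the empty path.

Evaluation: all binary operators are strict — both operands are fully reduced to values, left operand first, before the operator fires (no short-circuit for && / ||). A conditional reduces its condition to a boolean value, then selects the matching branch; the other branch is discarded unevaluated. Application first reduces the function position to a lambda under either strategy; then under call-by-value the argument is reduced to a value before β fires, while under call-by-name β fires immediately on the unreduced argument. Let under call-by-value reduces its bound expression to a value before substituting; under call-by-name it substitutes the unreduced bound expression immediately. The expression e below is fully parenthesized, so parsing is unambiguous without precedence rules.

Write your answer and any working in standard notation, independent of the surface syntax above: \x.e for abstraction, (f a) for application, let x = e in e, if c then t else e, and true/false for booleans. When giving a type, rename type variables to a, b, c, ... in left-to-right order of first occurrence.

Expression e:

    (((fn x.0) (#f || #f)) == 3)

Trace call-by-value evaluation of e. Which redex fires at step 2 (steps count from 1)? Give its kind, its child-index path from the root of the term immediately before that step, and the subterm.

Answer: beta at 0 : ((\x.0) false)

Derivation:
step 0: (((\x.0) (false || false)) == 3)
step 1: [delta@0.1] (((\x.0) false) == 3)
step 2: [beta@0] (0 == 3)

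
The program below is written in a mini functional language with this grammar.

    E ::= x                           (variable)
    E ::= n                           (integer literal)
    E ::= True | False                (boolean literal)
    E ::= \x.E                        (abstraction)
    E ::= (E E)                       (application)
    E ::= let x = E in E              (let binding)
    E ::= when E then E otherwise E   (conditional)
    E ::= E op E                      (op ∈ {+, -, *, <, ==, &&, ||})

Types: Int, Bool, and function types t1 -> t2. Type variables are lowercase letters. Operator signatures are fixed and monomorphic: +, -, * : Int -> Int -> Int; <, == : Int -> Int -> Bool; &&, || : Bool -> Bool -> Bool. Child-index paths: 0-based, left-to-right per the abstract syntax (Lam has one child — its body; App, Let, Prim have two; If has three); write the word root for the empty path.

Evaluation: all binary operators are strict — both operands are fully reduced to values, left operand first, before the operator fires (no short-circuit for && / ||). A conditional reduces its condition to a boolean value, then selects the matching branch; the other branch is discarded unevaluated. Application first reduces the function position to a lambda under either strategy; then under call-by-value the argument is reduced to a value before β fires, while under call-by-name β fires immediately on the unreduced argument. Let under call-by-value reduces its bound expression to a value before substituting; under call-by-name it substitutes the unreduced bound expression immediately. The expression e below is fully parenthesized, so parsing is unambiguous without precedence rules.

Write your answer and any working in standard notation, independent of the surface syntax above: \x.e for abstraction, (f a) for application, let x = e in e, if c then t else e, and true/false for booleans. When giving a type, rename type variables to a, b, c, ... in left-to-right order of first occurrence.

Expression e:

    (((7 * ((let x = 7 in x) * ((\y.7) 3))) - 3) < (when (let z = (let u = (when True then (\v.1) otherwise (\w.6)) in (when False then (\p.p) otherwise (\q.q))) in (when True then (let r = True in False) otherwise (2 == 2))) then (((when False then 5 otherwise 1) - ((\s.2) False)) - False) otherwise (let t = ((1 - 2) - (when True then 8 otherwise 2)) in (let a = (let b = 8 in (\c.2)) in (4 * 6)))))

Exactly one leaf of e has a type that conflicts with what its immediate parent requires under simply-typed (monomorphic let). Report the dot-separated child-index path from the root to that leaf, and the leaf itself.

Answer: 1.1.1 : false

Derivation:
  unify Int ~ Int
let x : Int
x : Int
  unify Int ~ Int
\y._ : a -> Int
  unify a -> Int ~ Int -> b
  unify a ~ Int
  unify Int ~ b
_ _ : Int
  unify Int ~ Int
  unify Int ~ Int
  unify Int ~ Int
  unify Int ~ Int
  unify Int ~ Int
  unify Bool ~ Bool
\v._ : c -> Int
\w._ : d -> Int
  unify c -> Int ~ d -> Int
  unify c ~ d
  unify Int ~ Int
let u : d -> Int
  unify Bool ~ Bool
p : e
\p._ : e -> e
q : f
\q._ : f -> f
  unify e -> e ~ f -> f
  unify e ~ f
  unify f ~ f
let z : f -> f
  unify Bool ~ Bool
let r : Bool
  unify Int ~ Int
  unify Int ~ Int
  unify Bool ~ Bool
  unify Bool ~ Bool
  unify Bool ~ Bool
  unify Int ~ Int
  unify Int ~ Int
\s._ : g -> Int
  unify g -> Int ~ Bool -> h
  unify g ~ Bool
  unify Int ~ h
_ _ : Int
  unify Int ~ Int
  unify Int ~ Int
  unify Bool ~ Int
  FAIL: mismatch Bool ~ Int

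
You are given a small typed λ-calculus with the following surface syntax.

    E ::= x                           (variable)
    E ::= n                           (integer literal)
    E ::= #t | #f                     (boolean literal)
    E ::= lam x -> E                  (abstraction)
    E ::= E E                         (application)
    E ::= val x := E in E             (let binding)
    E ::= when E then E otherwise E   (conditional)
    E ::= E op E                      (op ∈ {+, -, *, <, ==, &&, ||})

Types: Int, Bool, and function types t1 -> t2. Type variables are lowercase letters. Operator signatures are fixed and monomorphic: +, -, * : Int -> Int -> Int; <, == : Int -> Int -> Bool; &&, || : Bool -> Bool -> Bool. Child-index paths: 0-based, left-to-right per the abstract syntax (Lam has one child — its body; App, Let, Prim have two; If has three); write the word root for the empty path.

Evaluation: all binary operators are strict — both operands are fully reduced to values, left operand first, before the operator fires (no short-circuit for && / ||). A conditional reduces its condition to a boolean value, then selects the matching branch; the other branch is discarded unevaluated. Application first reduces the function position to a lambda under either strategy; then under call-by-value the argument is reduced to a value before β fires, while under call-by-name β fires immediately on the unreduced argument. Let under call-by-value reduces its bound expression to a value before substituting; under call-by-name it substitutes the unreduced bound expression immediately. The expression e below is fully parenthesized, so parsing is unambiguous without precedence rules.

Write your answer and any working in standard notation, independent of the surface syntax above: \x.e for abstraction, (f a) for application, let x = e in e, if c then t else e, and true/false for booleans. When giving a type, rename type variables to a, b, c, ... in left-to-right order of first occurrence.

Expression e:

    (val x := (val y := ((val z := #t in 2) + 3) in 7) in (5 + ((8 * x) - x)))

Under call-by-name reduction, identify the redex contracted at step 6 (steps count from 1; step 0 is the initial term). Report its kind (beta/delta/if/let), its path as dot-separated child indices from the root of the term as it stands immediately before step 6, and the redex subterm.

Answer: delta at root : (5 + 49)

Derivation:
step 0: (let x = (let y = ((let z = true in 2) + 3) in 7) in (5 + ((8 * x) - x)))
step 1: [let@root] (5 + ((8 * (let y = ((let z = true in 2) + 3) in 7)) - (let y = ((let z = true in 2) + 3) in 7)))
step 2: [let@1.0.1] (5 + ((8 * 7) - (let y = ((let z = true in 2) + 3) in 7)))
step 3: [delta@1.0] (5 + (56 - (let y = ((let z = true in 2) + 3) in 7)))
step 4: [let@1.1] (5 + (56 - 7))
step 5: [delta@1] (5 + 49)
step 6: [delta@root] 54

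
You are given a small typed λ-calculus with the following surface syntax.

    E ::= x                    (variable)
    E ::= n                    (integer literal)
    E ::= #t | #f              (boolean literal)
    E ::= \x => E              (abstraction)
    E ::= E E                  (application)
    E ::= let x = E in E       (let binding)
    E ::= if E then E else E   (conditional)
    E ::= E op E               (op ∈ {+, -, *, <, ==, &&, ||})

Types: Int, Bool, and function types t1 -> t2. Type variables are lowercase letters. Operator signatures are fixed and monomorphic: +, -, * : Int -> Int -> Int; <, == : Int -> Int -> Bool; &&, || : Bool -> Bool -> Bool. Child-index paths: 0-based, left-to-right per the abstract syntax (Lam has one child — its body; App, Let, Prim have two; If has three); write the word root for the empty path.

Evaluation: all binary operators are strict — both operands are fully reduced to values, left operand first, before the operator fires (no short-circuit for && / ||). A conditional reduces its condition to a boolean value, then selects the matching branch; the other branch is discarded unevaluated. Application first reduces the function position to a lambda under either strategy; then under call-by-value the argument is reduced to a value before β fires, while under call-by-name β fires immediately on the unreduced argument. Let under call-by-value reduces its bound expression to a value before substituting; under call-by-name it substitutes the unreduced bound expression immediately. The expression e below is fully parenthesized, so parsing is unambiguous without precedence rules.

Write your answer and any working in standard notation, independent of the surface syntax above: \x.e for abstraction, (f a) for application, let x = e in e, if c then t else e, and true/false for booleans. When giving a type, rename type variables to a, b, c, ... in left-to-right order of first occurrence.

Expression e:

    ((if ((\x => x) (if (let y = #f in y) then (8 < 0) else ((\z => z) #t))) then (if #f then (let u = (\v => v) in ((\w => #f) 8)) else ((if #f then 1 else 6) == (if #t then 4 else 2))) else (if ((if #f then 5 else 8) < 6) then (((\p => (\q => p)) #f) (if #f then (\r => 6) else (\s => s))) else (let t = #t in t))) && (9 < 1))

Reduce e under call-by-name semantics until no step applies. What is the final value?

Answer: false

Working:
step 0: ((if ((\x.x) (if (let y = false in y) then (8 < 0) else ((\z.z) true))) then (if false then (let u = (\v.v) in ((\w.false) 8)) else ((if false then 1 else 6) == (if true then 4 else 2))) else (if ((if false then 5 else 8) < 6) then (((\p.(\q.p)) false) (if false then (\r.6) else (\s.s))) else (let t = true in t))) && (9 < 1))
step 1: [beta@0.0] ((if (if (let y = false in y) then (8 < 0) else ((\z.z) true)) then (if false then (let u = (\v.v) in ((\w.false) 8)) else ((if false then 1 else 6) == (if true then 4 else 2))) else (if ((if false then 5 else 8) < 6) then (((\p.(\q.p)) false) (if false then (\r.6) else (\s.s))) else (let t = true in t))) && (9 < 1))
step 2: [let@0.0.0] ((if (if false then (8 < 0) else ((\z.z) true)) then (if false then (let u = (\v.v) in ((\w.false) 8)) else ((if false then 1 else 6) == (if true then 4 else 2))) else (if ((if false then 5 else 8) < 6) then (((\p.(\q.p)) false) (if false then (\r.6) else (\s.s))) else (let t = true in t))) && (9 < 1))
step 3: [if@0.0] ((if ((\z.z) true) then (if false then (let u = (\v.v) in ((\w.false) 8)) else ((if false then 1 else 6) == (if true then 4 else 2))) else (if ((if false then 5 else 8) < 6) then (((\p.(\q.p)) false) (if false then (\r.6) else (\s.s))) else (let t = true in t))) && (9 < 1))
step 4: [beta@0.0] ((if true then (if false then (let u = (\v.v) in ((\w.false) 8)) else ((if false then 1 else 6) == (if true then 4 else 2))) else (if ((if false then 5 else 8) < 6) then (((\p.(\q.p)) false) (if false then (\r.6) else (\s.s))) else (let t = true in t))) && (9 < 1))
step 5: [if@0] ((if false then (let u = (\v.v) in ((\w.false) 8)) else ((if false then 1 else 6) == (if true then 4 else 2))) && (9 < 1))
step 6: [if@0] (((if false then 1 else 6) == (if true then 4 else 2)) && (9 < 1))
step 7: [if@0.0] ((6 == (if true then 4 else 2)) && (9 < 1))
step 8: [if@0.1] ((6 == 4) && (9 < 1))
step 9: [delta@0] (false && (9 < 1))
step 10: [delta@1] (false && false)
step 11: [delta@root] false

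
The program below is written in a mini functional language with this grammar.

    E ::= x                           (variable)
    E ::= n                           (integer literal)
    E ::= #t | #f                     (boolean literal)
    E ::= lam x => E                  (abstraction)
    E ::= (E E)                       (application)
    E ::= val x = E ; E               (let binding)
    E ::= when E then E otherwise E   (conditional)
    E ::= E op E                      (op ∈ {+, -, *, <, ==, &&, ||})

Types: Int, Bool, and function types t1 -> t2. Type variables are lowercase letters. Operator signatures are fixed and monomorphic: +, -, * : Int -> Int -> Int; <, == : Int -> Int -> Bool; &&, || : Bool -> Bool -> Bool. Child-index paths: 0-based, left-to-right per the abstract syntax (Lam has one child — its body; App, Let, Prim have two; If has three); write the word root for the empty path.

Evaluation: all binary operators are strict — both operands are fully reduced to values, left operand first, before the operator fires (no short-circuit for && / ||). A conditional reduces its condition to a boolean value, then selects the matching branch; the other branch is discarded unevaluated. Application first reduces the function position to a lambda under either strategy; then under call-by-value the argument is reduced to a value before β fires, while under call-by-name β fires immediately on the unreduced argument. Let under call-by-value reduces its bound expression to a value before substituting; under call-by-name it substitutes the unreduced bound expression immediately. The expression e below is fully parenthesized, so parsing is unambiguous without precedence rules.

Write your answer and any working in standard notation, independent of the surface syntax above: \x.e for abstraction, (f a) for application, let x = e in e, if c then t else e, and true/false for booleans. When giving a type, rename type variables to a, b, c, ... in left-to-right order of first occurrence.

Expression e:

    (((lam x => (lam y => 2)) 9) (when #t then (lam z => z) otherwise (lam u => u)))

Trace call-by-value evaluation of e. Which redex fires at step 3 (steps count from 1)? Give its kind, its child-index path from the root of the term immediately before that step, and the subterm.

Working:
step 0: (((\x.(\y.2)) 9) (if true then (\z.z) else (\u.u)))
step 1: [beta@0] ((\y.2) (if true then (\z.z) else (\u.u)))
step 2: [if@1] ((\y.2) (\z.z))
step 3: [beta@root] 2

Answer: beta at root : ((\y.2) (\z.z))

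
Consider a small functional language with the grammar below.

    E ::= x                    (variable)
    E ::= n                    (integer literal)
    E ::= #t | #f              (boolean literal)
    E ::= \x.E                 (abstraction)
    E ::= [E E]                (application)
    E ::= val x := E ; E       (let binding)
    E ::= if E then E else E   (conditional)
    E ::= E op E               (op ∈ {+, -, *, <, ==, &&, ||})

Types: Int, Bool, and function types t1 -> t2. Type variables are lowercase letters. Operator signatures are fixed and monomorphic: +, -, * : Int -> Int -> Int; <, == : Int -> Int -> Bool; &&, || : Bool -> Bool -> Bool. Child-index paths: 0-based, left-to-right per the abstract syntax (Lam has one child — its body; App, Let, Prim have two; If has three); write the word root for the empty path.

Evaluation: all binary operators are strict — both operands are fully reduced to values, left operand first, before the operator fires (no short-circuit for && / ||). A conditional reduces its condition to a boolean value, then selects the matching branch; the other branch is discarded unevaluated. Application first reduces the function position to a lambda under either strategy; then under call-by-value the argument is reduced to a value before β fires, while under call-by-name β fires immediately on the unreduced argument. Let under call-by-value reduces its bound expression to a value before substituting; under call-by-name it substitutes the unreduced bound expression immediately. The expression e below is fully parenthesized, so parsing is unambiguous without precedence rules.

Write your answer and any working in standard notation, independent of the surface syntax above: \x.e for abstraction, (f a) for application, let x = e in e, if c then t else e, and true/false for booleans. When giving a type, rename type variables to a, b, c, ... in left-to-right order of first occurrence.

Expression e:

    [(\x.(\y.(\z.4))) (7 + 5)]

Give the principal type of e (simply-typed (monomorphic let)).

Answer: a -> b -> Int

Derivation:
\z._ : c -> Int
\y._ : b -> c -> Int
\x._ : a -> b -> c -> Int
  unify Int ~ Int
  unify Int ~ Int
  unify a -> b -> c -> Int ~ Int -> d
  unify a ~ Int
  unify b -> c -> Int ~ d
_ _ : b -> c -> Int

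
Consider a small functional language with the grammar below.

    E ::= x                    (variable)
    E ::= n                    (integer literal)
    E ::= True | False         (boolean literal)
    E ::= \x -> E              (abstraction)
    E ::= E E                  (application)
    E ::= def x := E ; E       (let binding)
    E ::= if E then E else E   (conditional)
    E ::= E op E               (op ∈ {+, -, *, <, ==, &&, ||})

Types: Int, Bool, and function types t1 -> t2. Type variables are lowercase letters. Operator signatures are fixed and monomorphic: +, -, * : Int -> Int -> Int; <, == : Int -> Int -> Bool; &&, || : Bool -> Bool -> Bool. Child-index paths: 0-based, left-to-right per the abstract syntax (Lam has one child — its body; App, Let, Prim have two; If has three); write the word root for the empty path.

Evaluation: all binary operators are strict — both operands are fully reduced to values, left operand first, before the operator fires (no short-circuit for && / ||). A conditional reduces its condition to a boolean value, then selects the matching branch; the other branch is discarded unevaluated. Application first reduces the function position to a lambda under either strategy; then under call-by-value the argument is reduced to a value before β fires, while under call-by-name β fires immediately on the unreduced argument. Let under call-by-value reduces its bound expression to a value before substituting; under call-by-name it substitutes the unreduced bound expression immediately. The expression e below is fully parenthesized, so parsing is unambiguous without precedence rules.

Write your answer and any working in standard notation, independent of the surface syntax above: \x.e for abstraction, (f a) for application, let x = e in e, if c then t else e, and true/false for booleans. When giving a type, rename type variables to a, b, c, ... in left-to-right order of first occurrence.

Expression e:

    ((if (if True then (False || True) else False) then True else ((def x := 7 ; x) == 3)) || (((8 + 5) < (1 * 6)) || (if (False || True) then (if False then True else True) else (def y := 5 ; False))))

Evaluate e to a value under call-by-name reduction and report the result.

Answer: true

Working:
step 0: ((if (if true then (false || true) else false) then true else ((let x = 7 in x) == 3)) || (((8 + 5) < (1 * 6)) || (if (false || true) then (if false then true else true) else (let y = 5 in false))))
step 1: [if@0.0] ((if (false || true) then true else ((let x = 7 in x) == 3)) || (((8 + 5) < (1 * 6)) || (if (false || true) then (if false then true else true) else (let y = 5 in false))))
step 2: [delta@0.0] ((if true then true else ((let x = 7 in x) == 3)) || (((8 + 5) < (1 * 6)) || (if (false || true) then (if false then true else true) else (let y = 5 in false))))
step 3: [if@0] (true || (((8 + 5) < (1 * 6)) || (if (false || true) then (if false then true else true) else (let y = 5 in false))))
step 4: [delta@1.0.0] (true || ((13 < (1 * 6)) || (if (false || true) then (if false then true else true) else (let y = 5 in false))))
step 5: [delta@1.0.1] (true || ((13 < 6) || (if (false || true) then (if false then true else true) else (let y = 5 in false))))
step 6: [delta@1.0] (true || (false || (if (false || true) then (if false then true else true) else (let y = 5 in false))))
step 7: [delta@1.1.0] (true || (false || (if true then (if false then true else true) else (let y = 5 in false))))
step 8: [if@1.1] (true || (false || (if false then true else true)))
step 9: [if@1.1] (true || (false || true))
step 10: [delta@1] (true || true)
step 11: [delta@root] true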